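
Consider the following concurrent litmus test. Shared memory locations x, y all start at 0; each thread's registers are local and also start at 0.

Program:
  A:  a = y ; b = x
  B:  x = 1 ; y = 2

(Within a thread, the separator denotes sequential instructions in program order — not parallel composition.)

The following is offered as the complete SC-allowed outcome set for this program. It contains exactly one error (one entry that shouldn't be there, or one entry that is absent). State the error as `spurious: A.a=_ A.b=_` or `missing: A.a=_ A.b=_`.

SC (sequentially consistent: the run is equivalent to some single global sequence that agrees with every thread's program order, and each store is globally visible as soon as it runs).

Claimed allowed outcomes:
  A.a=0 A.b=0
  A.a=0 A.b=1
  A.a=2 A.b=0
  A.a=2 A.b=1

spurious: A.a=2 A.b=0

outcome vector order: (A.a,A.b)
SC (3): (0,0) (0,1) (2,1)
claimed∖SC = {(2,0)}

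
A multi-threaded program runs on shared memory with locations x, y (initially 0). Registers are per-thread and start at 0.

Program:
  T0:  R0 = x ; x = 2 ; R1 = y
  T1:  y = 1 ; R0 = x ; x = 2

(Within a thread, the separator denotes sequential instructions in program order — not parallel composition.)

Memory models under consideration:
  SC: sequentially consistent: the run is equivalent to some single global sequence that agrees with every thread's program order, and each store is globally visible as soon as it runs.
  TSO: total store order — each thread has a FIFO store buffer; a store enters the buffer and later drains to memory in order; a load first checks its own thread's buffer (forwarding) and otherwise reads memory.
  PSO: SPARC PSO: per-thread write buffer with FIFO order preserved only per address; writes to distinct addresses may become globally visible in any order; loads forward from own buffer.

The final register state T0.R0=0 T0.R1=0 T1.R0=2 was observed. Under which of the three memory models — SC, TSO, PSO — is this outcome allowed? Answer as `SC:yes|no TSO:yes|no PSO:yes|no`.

SC:yes TSO:yes PSO:yes

outcome vector order: (T0.R0,T0.R1,T1.R0)
SC (4): (0,0,2), (0,1,0), (0,1,2), (2,1,0)
TSO (5): (0,0,0), (0,0,2), (0,1,0), (0,1,2), (2,1,0)
PSO (6): (0,0,0), (0,0,2), (0,1,0), (0,1,2), (2,0,0), (2,1,0)
target (0,0,2) ∈ {SC,TSO,PSO}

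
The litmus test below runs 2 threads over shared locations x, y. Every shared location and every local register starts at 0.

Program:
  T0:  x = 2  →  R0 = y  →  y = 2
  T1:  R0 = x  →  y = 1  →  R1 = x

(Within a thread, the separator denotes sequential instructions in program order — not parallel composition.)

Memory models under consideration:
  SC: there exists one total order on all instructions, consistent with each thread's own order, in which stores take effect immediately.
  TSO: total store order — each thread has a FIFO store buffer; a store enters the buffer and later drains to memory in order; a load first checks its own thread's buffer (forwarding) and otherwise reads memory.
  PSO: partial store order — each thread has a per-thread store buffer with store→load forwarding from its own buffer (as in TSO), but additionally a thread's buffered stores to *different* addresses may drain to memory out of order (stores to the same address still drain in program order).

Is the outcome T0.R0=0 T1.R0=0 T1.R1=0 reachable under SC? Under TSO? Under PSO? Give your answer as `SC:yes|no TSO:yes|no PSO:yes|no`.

outcome vector order: (T0.R0,T1.R0,T1.R1)
SC: 5 outcomes — {(0,0,2); (0,2,2); (1,0,0); (1,0,2); (1,2,2)}
TSO: 6 outcomes — {(0,0,0); (0,0,2); (0,2,2); (1,0,0); (1,0,2); (1,2,2)}
PSO: 6 outcomes — {(0,0,0); (0,0,2); (0,2,2); (1,0,0); (1,0,2); (1,2,2)}
target (0,0,0) ∈ {TSO,PSO}

SC:no TSO:yes PSO:yes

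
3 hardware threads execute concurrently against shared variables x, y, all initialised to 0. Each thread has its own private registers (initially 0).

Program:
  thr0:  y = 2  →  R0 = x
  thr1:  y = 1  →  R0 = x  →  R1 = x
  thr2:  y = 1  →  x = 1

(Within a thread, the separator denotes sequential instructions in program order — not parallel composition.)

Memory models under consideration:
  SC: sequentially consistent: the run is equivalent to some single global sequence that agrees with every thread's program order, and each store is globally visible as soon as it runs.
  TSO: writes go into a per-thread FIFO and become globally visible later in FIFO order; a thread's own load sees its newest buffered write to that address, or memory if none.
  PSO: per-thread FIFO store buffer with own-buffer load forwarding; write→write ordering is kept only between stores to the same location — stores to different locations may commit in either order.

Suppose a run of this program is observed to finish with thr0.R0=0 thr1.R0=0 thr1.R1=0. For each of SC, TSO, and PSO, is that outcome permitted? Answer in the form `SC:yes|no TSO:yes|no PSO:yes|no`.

SC:yes TSO:yes PSO:yes

outcome vector order: (thr0.R0,thr1.R0,thr1.R1)
[SC] allowed = {0/0/0 0/0/1 0/1/1 1/0/0 1/0/1 1/1/1}
[TSO] allowed = {0/0/0 0/0/1 0/1/1 1/0/0 1/0/1 1/1/1}
[PSO] allowed = {0/0/0 0/0/1 0/1/1 1/0/0 1/0/1 1/1/1}
target 0/0/0 ∈ {SC,TSO,PSO}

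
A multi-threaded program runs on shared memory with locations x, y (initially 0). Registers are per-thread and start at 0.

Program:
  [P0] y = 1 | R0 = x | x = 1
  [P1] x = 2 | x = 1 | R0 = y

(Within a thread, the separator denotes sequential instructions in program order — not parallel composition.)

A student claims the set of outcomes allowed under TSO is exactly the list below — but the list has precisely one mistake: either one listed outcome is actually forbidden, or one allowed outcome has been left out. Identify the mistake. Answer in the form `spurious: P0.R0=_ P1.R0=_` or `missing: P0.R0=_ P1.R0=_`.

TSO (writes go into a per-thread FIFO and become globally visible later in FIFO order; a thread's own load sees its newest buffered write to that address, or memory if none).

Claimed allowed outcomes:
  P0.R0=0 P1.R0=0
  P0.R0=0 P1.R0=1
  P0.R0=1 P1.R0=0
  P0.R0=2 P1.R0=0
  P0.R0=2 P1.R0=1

missing: P0.R0=1 P1.R0=1

outcome vector order: (P0.R0,P1.R0)
TSO: 6 outcomes — {00 01 10 11 20 21}
TSO∖claimed = {11}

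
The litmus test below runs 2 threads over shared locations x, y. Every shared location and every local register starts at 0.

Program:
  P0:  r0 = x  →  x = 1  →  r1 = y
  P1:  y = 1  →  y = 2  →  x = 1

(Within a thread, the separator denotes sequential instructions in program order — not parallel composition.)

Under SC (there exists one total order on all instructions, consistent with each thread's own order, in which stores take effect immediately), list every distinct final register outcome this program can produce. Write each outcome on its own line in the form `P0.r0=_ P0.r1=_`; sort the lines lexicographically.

outcome vector order: (P0.r0,P0.r1)
|SC outcomes| = 4

P0.r0=0 P0.r1=0
P0.r0=0 P0.r1=1
P0.r0=0 P0.r1=2
P0.r0=1 P0.r1=2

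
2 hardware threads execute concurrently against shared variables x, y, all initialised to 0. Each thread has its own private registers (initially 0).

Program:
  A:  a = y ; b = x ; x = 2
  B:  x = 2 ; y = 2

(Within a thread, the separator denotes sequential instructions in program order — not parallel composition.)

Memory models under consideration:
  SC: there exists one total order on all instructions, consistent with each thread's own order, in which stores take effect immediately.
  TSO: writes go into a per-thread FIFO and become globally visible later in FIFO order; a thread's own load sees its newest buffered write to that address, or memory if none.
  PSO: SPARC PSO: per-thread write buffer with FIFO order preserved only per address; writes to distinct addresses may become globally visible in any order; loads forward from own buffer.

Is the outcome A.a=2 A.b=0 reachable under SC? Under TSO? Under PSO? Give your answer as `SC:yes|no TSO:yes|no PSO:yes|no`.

SC:no TSO:no PSO:yes

outcome vector order: (A.a,A.b)
SC: 3 outcomes — {(0,0) (0,2) (2,2)}
TSO: 3 outcomes — {(0,0) (0,2) (2,2)}
PSO: 4 outcomes — {(0,0) (0,2) (2,0) (2,2)}
target (2,0) ∈ {PSO}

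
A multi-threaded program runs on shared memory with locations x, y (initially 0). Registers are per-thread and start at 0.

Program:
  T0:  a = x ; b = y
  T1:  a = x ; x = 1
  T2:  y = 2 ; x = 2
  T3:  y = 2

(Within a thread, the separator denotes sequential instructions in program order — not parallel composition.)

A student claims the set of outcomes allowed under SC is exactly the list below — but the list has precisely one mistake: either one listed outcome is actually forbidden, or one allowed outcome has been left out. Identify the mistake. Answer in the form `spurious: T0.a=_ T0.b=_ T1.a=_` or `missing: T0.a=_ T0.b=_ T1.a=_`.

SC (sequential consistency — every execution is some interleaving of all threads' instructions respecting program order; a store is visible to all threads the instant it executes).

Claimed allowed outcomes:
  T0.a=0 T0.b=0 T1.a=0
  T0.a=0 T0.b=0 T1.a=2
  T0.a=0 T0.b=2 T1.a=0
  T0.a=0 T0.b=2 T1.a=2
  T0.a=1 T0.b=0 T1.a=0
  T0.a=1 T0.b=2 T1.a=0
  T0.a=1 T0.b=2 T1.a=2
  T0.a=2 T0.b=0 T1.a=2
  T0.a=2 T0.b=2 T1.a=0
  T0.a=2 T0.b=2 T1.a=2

spurious: T0.a=2 T0.b=0 T1.a=2

outcome vector order: (T0.a,T0.b,T1.a)
under SC → <0 0 0>, <0 0 2>, <0 2 0>, <0 2 2>, <1 0 0>, <1 2 0>, <1 2 2>, <2 2 0>, <2 2 2>
claimed∖SC = {<2 0 2>}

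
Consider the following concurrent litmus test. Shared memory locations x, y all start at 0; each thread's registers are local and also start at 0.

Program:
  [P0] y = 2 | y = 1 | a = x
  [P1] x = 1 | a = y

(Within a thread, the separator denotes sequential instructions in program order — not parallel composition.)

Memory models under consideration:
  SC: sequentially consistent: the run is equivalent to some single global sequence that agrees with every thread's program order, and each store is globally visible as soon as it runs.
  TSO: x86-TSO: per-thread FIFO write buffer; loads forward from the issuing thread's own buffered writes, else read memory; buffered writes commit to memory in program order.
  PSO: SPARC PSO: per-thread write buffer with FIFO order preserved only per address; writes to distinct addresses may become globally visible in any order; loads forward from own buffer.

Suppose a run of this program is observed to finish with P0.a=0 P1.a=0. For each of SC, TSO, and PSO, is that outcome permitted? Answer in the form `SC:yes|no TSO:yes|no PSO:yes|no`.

SC:no TSO:yes PSO:yes

outcome vector order: (P0.a,P1.a)
[SC] allowed = {0/1 1/0 1/1 1/2}
[TSO] allowed = {0/0 0/1 0/2 1/0 1/1 1/2}
[PSO] allowed = {0/0 0/1 0/2 1/0 1/1 1/2}
target 0/0 ∈ {TSO,PSO}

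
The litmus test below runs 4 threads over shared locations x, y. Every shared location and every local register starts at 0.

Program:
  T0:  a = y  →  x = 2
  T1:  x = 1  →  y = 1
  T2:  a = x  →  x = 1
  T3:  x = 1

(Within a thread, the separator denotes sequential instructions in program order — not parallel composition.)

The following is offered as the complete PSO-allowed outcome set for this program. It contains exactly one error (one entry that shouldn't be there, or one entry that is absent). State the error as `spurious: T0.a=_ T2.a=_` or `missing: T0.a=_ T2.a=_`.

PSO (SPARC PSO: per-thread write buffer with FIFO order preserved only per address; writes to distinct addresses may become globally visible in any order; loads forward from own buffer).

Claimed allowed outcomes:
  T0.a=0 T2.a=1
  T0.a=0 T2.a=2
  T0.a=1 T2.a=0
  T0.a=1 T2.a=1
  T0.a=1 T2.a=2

missing: T0.a=0 T2.a=0

outcome vector order: (T0.a,T2.a)
PSO (6): <0 0>; <0 1>; <0 2>; <1 0>; <1 1>; <1 2>
PSO∖claimed = {<0 0>}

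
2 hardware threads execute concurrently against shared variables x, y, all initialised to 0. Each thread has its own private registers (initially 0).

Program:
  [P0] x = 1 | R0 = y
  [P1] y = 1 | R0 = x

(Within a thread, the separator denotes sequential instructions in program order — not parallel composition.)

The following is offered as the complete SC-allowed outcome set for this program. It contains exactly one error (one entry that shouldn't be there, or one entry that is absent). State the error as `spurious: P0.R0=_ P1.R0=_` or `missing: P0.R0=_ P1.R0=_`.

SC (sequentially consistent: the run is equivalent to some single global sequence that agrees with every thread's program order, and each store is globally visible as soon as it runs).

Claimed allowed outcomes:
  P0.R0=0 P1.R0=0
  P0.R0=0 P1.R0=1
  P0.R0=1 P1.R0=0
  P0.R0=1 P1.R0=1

outcome vector order: (P0.R0,P1.R0)
SC: 3 outcomes — {(0,1); (1,0); (1,1)}
claimed∖SC = {(0,0)}

spurious: P0.R0=0 P1.R0=0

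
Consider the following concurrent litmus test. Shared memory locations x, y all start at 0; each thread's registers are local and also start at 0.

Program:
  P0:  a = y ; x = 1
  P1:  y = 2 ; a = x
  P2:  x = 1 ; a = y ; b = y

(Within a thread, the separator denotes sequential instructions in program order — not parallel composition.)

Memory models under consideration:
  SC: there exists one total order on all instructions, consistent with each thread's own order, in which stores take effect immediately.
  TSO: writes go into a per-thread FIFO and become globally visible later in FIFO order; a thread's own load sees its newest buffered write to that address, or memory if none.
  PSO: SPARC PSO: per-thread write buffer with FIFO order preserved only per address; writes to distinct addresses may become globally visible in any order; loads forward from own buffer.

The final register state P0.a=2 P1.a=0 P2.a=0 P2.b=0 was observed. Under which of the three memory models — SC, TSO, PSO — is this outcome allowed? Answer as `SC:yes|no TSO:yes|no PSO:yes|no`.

SC:no TSO:yes PSO:yes

outcome vector order: (P0.a,P1.a,P2.a,P2.b)
under SC → 0022, 0100, 0102, 0122, 2022, 2100, 2102, 2122
under TSO → 0000, 0002, 0022, 0100, 0102, 0122, 2000, 2002, 2022, 2100, 2102, 2122
under PSO → 0000, 0002, 0022, 0100, 0102, 0122, 2000, 2002, 2022, 2100, 2102, 2122
target 2000 ∈ {TSO,PSO}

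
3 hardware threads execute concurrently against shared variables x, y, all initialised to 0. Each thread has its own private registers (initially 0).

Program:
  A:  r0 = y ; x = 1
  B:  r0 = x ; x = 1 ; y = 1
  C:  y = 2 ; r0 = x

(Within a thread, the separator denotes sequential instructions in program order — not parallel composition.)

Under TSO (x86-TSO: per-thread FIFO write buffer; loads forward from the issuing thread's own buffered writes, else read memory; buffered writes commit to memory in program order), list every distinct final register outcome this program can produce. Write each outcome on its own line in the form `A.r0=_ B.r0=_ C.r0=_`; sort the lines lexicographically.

A.r0=0 B.r0=0 C.r0=0
A.r0=0 B.r0=0 C.r0=1
A.r0=0 B.r0=1 C.r0=0
A.r0=0 B.r0=1 C.r0=1
A.r0=1 B.r0=0 C.r0=0
A.r0=1 B.r0=0 C.r0=1
A.r0=2 B.r0=0 C.r0=0
A.r0=2 B.r0=0 C.r0=1
A.r0=2 B.r0=1 C.r0=0
A.r0=2 B.r0=1 C.r0=1

outcome vector order: (A.r0,B.r0,C.r0)
|TSO outcomes| = 10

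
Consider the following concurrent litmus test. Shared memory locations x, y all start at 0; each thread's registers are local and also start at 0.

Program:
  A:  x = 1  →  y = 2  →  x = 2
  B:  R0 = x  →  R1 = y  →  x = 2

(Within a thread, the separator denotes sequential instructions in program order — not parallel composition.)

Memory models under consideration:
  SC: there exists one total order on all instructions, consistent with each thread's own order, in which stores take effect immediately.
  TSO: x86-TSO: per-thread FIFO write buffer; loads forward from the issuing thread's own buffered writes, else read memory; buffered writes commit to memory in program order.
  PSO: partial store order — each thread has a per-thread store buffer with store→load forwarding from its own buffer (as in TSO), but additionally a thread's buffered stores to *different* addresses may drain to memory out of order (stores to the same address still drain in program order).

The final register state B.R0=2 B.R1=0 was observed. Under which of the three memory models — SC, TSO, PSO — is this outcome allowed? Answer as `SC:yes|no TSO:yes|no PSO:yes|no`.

SC:no TSO:no PSO:yes

outcome vector order: (B.R0,B.R1)
[SC] allowed = {0/0 0/2 1/0 1/2 2/2}
[TSO] allowed = {0/0 0/2 1/0 1/2 2/2}
[PSO] allowed = {0/0 0/2 1/0 1/2 2/0 2/2}
target 2/0 ∈ {PSO}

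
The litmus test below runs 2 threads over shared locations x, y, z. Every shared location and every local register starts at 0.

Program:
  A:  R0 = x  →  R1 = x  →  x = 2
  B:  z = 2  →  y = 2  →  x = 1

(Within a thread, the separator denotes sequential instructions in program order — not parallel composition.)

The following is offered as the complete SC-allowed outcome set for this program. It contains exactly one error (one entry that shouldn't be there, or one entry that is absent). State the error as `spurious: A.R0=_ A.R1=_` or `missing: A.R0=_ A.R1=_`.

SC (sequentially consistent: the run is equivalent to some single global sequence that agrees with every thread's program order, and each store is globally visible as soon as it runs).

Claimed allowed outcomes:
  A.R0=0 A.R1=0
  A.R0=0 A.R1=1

outcome vector order: (A.R0,A.R1)
SC (3): 0/0; 0/1; 1/1
SC∖claimed = {1/1}

missing: A.R0=1 A.R1=1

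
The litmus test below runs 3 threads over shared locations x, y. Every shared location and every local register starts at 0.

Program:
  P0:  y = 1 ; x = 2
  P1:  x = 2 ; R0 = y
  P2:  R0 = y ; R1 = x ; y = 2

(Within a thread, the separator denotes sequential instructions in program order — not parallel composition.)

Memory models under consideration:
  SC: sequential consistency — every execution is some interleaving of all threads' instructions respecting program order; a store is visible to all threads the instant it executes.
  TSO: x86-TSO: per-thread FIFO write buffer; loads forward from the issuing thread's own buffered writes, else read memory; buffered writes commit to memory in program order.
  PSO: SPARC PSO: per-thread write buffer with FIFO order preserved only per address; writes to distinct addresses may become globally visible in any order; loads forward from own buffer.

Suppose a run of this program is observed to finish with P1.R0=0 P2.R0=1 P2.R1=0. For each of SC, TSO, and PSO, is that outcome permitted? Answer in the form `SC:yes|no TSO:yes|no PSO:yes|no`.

SC:no TSO:yes PSO:yes

outcome vector order: (P1.R0,P2.R0,P2.R1)
SC (11): 0/0/0 0/0/2 0/1/2 1/0/0 1/0/2 1/1/0 1/1/2 2/0/0 2/0/2 2/1/0 2/1/2
TSO (12): 0/0/0 0/0/2 0/1/0 0/1/2 1/0/0 1/0/2 1/1/0 1/1/2 2/0/0 2/0/2 2/1/0 2/1/2
PSO (12): 0/0/0 0/0/2 0/1/0 0/1/2 1/0/0 1/0/2 1/1/0 1/1/2 2/0/0 2/0/2 2/1/0 2/1/2
target 0/1/0 ∈ {TSO,PSO}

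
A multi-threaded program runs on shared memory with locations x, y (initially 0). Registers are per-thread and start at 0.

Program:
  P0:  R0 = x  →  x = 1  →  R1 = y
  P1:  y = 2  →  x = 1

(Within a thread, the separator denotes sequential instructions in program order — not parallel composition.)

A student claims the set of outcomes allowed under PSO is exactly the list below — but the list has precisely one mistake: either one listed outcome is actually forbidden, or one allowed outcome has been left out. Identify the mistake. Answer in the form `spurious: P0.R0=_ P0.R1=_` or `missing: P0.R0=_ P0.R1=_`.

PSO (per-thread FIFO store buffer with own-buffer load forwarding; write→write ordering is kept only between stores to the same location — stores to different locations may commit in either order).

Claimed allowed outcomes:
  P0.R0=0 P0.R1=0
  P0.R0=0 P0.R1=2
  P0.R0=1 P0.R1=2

missing: P0.R0=1 P0.R1=0

outcome vector order: (P0.R0,P0.R1)
PSO: 4 outcomes — {00; 02; 10; 12}
PSO∖claimed = {10}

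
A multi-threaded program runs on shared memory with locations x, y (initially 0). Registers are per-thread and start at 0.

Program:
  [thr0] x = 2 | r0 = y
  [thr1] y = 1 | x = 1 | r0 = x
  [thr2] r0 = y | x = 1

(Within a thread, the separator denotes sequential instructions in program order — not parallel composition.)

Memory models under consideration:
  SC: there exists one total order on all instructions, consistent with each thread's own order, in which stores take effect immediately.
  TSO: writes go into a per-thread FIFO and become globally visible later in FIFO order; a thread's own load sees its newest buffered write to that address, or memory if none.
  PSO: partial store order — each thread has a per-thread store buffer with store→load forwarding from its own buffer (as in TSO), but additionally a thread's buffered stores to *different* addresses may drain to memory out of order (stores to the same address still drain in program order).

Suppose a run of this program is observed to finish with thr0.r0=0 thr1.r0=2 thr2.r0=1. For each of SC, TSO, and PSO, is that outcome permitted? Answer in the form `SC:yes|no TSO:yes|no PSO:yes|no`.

outcome vector order: (thr0.r0,thr1.r0,thr2.r0)
under SC → 010; 011; 110; 111; 120; 121
under TSO → 010; 011; 020; 021; 110; 111; 120; 121
under PSO → 010; 011; 020; 021; 110; 111; 120; 121
target 021 ∈ {TSO,PSO}

SC:no TSO:yes PSO:yes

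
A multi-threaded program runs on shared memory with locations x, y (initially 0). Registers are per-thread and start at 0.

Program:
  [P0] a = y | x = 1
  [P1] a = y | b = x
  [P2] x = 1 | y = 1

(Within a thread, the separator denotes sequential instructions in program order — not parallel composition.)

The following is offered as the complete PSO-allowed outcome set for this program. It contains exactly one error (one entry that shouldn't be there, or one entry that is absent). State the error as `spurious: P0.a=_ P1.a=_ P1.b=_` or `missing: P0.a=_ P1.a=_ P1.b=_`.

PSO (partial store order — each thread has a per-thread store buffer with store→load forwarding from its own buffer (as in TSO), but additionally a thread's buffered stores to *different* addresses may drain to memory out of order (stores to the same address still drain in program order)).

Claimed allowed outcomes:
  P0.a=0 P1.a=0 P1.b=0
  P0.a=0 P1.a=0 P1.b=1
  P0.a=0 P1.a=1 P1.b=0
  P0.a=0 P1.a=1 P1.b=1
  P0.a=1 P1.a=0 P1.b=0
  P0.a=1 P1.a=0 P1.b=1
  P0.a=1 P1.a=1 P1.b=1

outcome vector order: (P0.a,P1.a,P1.b)
under PSO → 000, 001, 010, 011, 100, 101, 110, 111
PSO∖claimed = {110}

missing: P0.a=1 P1.a=1 P1.b=0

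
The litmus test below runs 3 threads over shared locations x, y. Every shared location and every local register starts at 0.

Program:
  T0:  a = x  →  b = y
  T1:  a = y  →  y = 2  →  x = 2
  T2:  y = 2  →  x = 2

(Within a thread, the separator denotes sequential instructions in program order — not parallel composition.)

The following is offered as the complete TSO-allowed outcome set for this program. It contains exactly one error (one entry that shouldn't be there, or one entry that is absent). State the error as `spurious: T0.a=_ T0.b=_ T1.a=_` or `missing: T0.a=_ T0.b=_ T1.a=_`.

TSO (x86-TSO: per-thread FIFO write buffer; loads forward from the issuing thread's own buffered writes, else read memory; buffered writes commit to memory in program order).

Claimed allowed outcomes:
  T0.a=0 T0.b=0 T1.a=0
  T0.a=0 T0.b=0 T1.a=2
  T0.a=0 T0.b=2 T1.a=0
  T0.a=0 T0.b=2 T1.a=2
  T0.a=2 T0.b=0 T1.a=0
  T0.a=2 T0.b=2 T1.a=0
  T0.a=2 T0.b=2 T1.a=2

spurious: T0.a=2 T0.b=0 T1.a=0

outcome vector order: (T0.a,T0.b,T1.a)
TSO: 6 outcomes — {0/0/0; 0/0/2; 0/2/0; 0/2/2; 2/2/0; 2/2/2}
claimed∖TSO = {2/0/0}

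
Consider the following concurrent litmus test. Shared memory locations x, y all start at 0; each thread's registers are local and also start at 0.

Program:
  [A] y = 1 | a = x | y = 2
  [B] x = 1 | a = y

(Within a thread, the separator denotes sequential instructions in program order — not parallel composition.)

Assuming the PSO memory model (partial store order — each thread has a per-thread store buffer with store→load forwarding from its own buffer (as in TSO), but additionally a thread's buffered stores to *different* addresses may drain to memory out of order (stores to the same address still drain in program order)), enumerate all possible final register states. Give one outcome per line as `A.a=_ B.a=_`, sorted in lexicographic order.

outcome vector order: (A.a,B.a)
|PSO outcomes| = 6

A.a=0 B.a=0
A.a=0 B.a=1
A.a=0 B.a=2
A.a=1 B.a=0
A.a=1 B.a=1
A.a=1 B.a=2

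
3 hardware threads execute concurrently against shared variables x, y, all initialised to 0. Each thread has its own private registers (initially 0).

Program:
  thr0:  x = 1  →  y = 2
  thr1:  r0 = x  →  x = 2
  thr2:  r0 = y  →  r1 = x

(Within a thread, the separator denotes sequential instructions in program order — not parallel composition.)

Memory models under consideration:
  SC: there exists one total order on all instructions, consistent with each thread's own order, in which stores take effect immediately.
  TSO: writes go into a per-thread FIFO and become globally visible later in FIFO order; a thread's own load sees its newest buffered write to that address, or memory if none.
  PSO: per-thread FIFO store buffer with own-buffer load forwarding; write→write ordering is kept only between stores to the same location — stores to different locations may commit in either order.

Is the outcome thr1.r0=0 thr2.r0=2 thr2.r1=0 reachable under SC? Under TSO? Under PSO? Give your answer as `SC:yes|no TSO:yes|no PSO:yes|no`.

outcome vector order: (thr1.r0,thr2.r0,thr2.r1)
under SC → 0/0/0; 0/0/1; 0/0/2; 0/2/1; 0/2/2; 1/0/0; 1/0/1; 1/0/2; 1/2/1; 1/2/2
under TSO → 0/0/0; 0/0/1; 0/0/2; 0/2/1; 0/2/2; 1/0/0; 1/0/1; 1/0/2; 1/2/1; 1/2/2
under PSO → 0/0/0; 0/0/1; 0/0/2; 0/2/0; 0/2/1; 0/2/2; 1/0/0; 1/0/1; 1/0/2; 1/2/0; 1/2/1; 1/2/2
target 0/2/0 ∈ {PSO}

SC:no TSO:no PSO:yes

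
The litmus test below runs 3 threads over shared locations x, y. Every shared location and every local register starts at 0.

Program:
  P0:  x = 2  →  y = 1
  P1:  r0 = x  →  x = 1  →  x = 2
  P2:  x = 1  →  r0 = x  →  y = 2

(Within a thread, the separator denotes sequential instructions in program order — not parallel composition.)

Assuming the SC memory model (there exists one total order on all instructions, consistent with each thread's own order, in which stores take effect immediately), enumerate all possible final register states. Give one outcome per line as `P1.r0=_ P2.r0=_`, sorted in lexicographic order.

P1.r0=0 P2.r0=1
P1.r0=0 P2.r0=2
P1.r0=1 P2.r0=1
P1.r0=1 P2.r0=2
P1.r0=2 P2.r0=1
P1.r0=2 P2.r0=2

outcome vector order: (P1.r0,P2.r0)
|SC outcomes| = 6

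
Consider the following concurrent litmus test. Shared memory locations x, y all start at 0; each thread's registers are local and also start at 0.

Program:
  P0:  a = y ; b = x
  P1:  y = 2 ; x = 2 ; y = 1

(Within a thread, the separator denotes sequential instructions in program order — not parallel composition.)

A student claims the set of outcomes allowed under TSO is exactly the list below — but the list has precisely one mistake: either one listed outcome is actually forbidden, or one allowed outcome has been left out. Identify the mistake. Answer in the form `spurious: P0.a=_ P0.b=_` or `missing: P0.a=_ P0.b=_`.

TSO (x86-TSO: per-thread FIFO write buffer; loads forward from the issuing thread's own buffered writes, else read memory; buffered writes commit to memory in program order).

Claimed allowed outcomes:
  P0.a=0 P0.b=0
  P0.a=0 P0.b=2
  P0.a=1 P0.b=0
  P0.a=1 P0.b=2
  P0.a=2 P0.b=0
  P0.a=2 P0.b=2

spurious: P0.a=1 P0.b=0

outcome vector order: (P0.a,P0.b)
TSO: 5 outcomes — {00, 02, 12, 20, 22}
claimed∖TSO = {10}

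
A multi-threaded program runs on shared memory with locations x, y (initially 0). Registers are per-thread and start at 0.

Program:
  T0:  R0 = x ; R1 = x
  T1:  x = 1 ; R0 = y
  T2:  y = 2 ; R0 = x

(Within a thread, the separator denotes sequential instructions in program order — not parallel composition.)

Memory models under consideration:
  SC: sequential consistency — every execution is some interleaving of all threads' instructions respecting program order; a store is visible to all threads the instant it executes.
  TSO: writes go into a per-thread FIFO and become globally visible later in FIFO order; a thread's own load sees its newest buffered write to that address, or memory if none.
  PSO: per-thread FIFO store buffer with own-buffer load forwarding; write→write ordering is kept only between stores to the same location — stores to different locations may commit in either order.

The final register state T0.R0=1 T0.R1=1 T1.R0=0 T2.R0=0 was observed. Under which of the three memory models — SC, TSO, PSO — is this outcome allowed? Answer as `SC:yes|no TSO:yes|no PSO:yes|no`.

SC:no TSO:yes PSO:yes

outcome vector order: (T0.R0,T0.R1,T1.R0,T2.R0)
SC: 9 outcomes — {0001; 0020; 0021; 0101; 0120; 0121; 1101; 1120; 1121}
TSO: 12 outcomes — {0000; 0001; 0020; 0021; 0100; 0101; 0120; 0121; 1100; 1101; 1120; 1121}
PSO: 12 outcomes — {0000; 0001; 0020; 0021; 0100; 0101; 0120; 0121; 1100; 1101; 1120; 1121}
target 1100 ∈ {TSO,PSO}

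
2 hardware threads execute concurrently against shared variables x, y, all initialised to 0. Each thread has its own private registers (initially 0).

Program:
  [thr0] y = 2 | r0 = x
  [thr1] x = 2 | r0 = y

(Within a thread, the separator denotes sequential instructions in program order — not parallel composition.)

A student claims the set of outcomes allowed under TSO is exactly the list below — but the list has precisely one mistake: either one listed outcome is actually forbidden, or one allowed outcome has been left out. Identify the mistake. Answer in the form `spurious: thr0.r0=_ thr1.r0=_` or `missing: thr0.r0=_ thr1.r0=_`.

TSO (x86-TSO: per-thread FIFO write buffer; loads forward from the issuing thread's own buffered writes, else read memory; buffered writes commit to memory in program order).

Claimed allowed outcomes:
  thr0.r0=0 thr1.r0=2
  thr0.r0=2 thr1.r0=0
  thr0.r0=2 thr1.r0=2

missing: thr0.r0=0 thr1.r0=0

outcome vector order: (thr0.r0,thr1.r0)
under TSO → 0/0, 0/2, 2/0, 2/2
TSO∖claimed = {0/0}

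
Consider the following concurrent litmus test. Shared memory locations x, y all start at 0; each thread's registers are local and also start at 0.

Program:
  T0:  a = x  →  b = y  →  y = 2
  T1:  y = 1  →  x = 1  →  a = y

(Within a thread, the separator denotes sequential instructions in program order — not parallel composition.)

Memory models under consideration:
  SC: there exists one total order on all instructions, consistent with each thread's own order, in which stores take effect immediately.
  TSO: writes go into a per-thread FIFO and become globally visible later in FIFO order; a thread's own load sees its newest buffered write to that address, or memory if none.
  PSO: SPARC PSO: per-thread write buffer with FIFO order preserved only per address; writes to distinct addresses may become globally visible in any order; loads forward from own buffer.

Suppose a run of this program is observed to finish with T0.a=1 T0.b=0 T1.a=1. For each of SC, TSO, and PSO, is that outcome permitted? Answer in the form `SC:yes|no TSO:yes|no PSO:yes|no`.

SC:no TSO:no PSO:yes

outcome vector order: (T0.a,T0.b,T1.a)
SC (6): (0,0,1), (0,0,2), (0,1,1), (0,1,2), (1,1,1), (1,1,2)
TSO (6): (0,0,1), (0,0,2), (0,1,1), (0,1,2), (1,1,1), (1,1,2)
PSO (8): (0,0,1), (0,0,2), (0,1,1), (0,1,2), (1,0,1), (1,0,2), (1,1,1), (1,1,2)
target (1,0,1) ∈ {PSO}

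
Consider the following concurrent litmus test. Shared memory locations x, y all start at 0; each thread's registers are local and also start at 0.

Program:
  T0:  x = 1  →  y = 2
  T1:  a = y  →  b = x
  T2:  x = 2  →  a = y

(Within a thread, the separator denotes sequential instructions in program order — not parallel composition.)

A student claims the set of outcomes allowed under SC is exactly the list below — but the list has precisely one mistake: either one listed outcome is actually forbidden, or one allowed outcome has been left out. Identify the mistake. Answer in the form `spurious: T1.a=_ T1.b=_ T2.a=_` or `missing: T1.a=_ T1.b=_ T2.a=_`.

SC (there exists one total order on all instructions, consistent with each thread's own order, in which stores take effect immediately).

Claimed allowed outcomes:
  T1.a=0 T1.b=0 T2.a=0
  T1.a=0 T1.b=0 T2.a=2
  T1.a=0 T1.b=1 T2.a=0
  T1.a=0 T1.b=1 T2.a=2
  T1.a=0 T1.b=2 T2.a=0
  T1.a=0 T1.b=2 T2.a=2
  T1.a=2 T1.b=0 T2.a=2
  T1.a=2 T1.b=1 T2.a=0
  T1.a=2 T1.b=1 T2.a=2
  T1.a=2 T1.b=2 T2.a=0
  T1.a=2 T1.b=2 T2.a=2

spurious: T1.a=2 T1.b=0 T2.a=2

outcome vector order: (T1.a,T1.b,T2.a)
under SC → (0,0,0); (0,0,2); (0,1,0); (0,1,2); (0,2,0); (0,2,2); (2,1,0); (2,1,2); (2,2,0); (2,2,2)
claimed∖SC = {(2,0,2)}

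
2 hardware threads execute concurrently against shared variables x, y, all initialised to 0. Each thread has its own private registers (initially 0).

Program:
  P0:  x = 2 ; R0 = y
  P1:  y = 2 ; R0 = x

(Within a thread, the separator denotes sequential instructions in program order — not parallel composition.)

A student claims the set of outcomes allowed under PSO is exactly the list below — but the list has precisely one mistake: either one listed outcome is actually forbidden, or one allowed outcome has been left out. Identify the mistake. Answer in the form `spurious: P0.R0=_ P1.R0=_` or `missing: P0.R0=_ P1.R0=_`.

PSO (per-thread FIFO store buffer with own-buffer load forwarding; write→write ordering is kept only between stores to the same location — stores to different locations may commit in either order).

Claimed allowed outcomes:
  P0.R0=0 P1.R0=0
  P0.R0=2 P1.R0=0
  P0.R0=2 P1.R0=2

outcome vector order: (P0.R0,P1.R0)
PSO: 4 outcomes — {(0,0); (0,2); (2,0); (2,2)}
PSO∖claimed = {(0,2)}

missing: P0.R0=0 P1.R0=2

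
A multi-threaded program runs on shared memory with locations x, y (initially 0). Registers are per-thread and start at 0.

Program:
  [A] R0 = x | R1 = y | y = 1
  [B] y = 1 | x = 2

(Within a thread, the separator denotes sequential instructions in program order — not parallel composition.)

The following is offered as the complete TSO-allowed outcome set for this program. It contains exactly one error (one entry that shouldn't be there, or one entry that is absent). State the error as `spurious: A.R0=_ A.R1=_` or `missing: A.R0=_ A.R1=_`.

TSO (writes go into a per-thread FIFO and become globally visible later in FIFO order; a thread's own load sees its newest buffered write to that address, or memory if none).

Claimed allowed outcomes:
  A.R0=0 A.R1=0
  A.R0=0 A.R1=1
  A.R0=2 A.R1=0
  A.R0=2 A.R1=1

spurious: A.R0=2 A.R1=0

outcome vector order: (A.R0,A.R1)
TSO (3): 00; 01; 21
claimed∖TSO = {20}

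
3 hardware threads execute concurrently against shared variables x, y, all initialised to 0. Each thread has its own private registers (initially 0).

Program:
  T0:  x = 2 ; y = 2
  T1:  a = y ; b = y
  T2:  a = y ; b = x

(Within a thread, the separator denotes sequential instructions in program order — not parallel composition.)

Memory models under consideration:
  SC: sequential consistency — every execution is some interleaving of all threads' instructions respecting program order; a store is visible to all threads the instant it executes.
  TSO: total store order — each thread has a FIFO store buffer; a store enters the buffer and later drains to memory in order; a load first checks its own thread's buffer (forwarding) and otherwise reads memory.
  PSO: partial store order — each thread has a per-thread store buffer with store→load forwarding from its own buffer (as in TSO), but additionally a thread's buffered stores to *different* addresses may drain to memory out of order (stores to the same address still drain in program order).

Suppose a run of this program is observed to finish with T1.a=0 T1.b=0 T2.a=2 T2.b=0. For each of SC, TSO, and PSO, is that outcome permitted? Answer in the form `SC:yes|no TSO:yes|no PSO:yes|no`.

SC:no TSO:no PSO:yes

outcome vector order: (T1.a,T1.b,T2.a,T2.b)
SC (9): 0/0/0/0, 0/0/0/2, 0/0/2/2, 0/2/0/0, 0/2/0/2, 0/2/2/2, 2/2/0/0, 2/2/0/2, 2/2/2/2
TSO (9): 0/0/0/0, 0/0/0/2, 0/0/2/2, 0/2/0/0, 0/2/0/2, 0/2/2/2, 2/2/0/0, 2/2/0/2, 2/2/2/2
PSO (12): 0/0/0/0, 0/0/0/2, 0/0/2/0, 0/0/2/2, 0/2/0/0, 0/2/0/2, 0/2/2/0, 0/2/2/2, 2/2/0/0, 2/2/0/2, 2/2/2/0, 2/2/2/2
target 0/0/2/0 ∈ {PSO}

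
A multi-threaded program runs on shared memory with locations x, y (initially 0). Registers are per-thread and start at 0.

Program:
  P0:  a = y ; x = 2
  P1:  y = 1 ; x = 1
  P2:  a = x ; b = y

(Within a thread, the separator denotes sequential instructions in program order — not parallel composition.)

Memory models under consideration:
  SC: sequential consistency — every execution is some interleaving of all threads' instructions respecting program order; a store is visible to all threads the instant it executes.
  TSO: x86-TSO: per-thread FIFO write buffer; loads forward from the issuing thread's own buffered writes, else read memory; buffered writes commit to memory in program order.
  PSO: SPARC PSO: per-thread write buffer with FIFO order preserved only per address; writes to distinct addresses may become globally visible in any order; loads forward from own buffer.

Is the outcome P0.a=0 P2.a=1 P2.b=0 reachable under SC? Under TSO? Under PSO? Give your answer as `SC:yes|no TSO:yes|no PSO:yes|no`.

outcome vector order: (P0.a,P2.a,P2.b)
under SC → 000; 001; 011; 020; 021; 100; 101; 111; 121
under TSO → 000; 001; 011; 020; 021; 100; 101; 111; 121
under PSO → 000; 001; 010; 011; 020; 021; 100; 101; 110; 111; 121
target 010 ∈ {PSO}

SC:no TSO:no PSO:yes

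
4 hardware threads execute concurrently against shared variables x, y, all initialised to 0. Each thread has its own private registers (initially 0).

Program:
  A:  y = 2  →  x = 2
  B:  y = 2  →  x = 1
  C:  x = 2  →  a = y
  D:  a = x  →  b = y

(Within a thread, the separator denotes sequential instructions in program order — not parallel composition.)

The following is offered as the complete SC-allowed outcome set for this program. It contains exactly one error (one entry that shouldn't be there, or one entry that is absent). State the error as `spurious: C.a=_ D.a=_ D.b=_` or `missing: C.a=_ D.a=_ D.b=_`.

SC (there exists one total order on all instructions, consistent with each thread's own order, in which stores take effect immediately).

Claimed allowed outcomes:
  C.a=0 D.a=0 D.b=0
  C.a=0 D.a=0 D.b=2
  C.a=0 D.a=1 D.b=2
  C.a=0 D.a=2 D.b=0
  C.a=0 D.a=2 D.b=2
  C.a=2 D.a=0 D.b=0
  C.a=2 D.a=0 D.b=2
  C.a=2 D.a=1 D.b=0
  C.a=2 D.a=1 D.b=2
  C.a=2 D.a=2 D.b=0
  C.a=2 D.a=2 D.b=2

outcome vector order: (C.a,D.a,D.b)
[SC] allowed = {000 002 012 020 022 200 202 212 220 222}
claimed∖SC = {210}

spurious: C.a=2 D.a=1 D.b=0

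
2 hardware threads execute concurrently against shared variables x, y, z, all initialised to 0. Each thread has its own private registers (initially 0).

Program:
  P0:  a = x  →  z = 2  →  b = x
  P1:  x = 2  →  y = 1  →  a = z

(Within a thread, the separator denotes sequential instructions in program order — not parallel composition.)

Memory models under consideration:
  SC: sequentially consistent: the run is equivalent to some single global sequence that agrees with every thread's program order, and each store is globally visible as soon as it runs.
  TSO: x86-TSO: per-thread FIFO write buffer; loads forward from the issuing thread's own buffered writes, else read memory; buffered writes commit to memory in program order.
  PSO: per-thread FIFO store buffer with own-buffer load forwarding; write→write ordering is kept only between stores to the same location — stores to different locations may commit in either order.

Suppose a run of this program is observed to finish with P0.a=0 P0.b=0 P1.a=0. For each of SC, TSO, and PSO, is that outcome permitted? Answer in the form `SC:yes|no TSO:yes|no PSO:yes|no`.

SC:no TSO:yes PSO:yes

outcome vector order: (P0.a,P0.b,P1.a)
[SC] allowed = {0/0/2; 0/2/0; 0/2/2; 2/2/0; 2/2/2}
[TSO] allowed = {0/0/0; 0/0/2; 0/2/0; 0/2/2; 2/2/0; 2/2/2}
[PSO] allowed = {0/0/0; 0/0/2; 0/2/0; 0/2/2; 2/2/0; 2/2/2}
target 0/0/0 ∈ {TSO,PSO}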